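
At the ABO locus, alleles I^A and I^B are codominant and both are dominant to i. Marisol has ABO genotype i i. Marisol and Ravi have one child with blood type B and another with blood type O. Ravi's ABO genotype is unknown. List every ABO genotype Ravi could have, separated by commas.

For each candidate genotype of Ravi, check whether crossing it with i i can produce every observed child phenotype.
  I^A I^A → possible child types {A} ✗
  I^A I^B → possible child types {A, B} ✗
  I^A i → possible child types {O, A} ✗
  I^B I^B → possible child types {B} ✗
  I^B i → possible child types {O, B} ✓
  i i → possible child types {O} ✗

I^B i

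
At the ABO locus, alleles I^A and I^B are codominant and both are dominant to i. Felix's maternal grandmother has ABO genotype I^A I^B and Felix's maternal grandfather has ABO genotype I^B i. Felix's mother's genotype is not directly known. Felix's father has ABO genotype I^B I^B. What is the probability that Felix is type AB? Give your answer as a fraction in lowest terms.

1/4

Felix's mother's ABO genotype from I^A I^B × I^B i: 1/4 I^A I^B, 1/4 I^A i, 1/4 I^B I^B, 1/4 I^B i.
Crossing each possibility with the father I^B I^B and summing P(type AB): 1/4·1/2 + 1/4·1/2 + 1/4·0 + 1/4·0 = 1/4.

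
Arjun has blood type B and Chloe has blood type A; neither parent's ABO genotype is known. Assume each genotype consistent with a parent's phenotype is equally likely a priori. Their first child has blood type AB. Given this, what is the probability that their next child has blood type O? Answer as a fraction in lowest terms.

1/36

Possible genotypes: Arjun ∈ {BB, BO}; Chloe ∈ {AA, AO}.
Weight each parental genotype pair by prior × P(type-AB child):
  BB × AA: posterior weight 4/9; P(next child type O) = 0.
  BB × AO: posterior weight 2/9; P(next child type O) = 0.
  BO × AA: posterior weight 2/9; P(next child type O) = 0.
  BO × AO: posterior weight 1/9; P(next child type O) = 1/4.
Weighted sum = 1/36.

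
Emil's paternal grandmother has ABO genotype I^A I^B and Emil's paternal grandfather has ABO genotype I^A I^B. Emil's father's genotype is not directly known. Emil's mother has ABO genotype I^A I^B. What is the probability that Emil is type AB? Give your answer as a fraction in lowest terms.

Emil's father's ABO genotype from I^A I^B × I^A I^B: 1/4 I^A I^A, 1/2 I^A I^B, 1/4 I^B I^B.
Crossing each possibility with the mother I^A I^B and summing P(type AB): 1/4·1/2 + 1/2·1/2 + 1/4·1/2 = 1/2.

1/2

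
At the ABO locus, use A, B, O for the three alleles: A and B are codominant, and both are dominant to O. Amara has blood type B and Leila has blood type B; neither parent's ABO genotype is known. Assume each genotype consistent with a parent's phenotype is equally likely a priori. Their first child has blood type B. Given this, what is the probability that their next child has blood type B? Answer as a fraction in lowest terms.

19/20

Possible genotypes: Amara ∈ {BB, BO}; Leila ∈ {BB, BO}.
Weight each parental genotype pair by prior × P(type-B child):
  BB × BB: posterior weight 4/15; P(next child type B) = 1.
  BB × BO: posterior weight 4/15; P(next child type B) = 1.
  BO × BB: posterior weight 4/15; P(next child type B) = 1.
  BO × BO: posterior weight 1/5; P(next child type B) = 3/4.
Weighted sum = 19/20.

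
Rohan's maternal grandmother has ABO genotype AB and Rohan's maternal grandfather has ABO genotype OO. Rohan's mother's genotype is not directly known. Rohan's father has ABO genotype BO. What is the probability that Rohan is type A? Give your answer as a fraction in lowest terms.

Rohan's mother's ABO genotype from AB × OO: 1/2 AO, 1/2 BO.
Crossing each possibility with the father BO and summing P(type A): 1/2·1/4 + 1/2·0 = 1/8.

1/8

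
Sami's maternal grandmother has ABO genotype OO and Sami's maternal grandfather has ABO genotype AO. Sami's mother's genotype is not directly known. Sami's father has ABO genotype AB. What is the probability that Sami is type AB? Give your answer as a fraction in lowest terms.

Sami's mother's ABO genotype from OO × AO: 1/2 AO, 1/2 OO.
Crossing each possibility with the father AB and summing P(type AB): 1/2·1/4 + 1/2·0 = 1/8.

1/8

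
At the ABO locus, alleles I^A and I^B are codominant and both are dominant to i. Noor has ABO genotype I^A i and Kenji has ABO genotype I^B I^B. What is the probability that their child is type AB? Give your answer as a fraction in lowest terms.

ABO cross I^A i × I^B I^B → offspring phenotypes: 1/2 B, 1/2 AB.
So P(type AB) = 1/2.

1/2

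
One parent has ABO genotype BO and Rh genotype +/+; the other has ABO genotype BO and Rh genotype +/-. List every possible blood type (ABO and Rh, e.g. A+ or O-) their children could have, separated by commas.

Gametes from BO × BO give offspring ABO genotypes BB, BO, OO, i.e. phenotypes O, B.
Rh cross +/+ × +/- → phenotypes Rh+.
Combining independently: O+, B+.

O+, B+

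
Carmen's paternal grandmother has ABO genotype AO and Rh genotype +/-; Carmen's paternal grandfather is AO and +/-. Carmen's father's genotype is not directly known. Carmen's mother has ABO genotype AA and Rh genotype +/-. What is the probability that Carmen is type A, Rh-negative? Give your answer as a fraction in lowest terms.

1/4

Carmen's father's ABO genotype from AO × AO: 1/4 AA, 1/2 AO, 1/4 OO.
Crossing each possibility with the mother AA and summing P(type A): 1/4·1 + 1/2·1 + 1/4·1 = 1.
Similarly for Rh via the father's Rh distribution: P(Rh-) = 1/4.
Independent loci: 1 × 1/4 = 1/4.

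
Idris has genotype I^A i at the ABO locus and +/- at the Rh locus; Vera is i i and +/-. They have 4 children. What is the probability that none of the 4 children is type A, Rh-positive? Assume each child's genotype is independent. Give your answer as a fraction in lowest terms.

ABO cross I^A i × i i → 1/2 O, 1/2 A.
Rh cross +/- × +/- → 3/4 Rh+, 1/4 Rh-; so P(type A, Rh-positive) = 1/2 × 3/4 = 3/8 per child.
P(not type A, Rh-positive) = 5/8 for one child; (5/8)^4 = 625/4096.

625/4096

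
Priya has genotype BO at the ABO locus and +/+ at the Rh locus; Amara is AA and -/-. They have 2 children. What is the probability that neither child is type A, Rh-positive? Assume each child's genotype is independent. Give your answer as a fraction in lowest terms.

ABO cross BO × AA → 1/2 A, 1/2 AB.
Rh cross +/+ × -/- → 1 Rh+; so P(type A, Rh-positive) = 1/2 × 1 = 1/2 per child.
P(not type A, Rh-positive) = 1/2 for one child; (1/2)^2 = 1/4.

1/4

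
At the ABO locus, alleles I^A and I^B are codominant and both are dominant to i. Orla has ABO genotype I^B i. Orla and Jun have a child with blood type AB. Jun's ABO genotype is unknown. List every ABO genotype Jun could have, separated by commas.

For each candidate genotype of Jun, check whether crossing it with I^B i can produce every observed child phenotype.
  I^A I^A → possible child types {A, AB} ✓
  I^A I^B → possible child types {A, B, AB} ✓
  I^A i → possible child types {O, A, B, AB} ✓
  I^B I^B → possible child types {B} ✗
  I^B i → possible child types {O, B} ✗
  i i → possible child types {O, B} ✗

I^A I^A, I^A I^B, I^A i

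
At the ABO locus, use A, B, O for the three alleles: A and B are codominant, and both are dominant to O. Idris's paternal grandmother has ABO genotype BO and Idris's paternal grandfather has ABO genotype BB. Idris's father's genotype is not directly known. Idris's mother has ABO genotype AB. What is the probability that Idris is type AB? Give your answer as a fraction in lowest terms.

Idris's father's ABO genotype from BO × BB: 1/2 BB, 1/2 BO.
Crossing each possibility with the mother AB and summing P(type AB): 1/2·1/2 + 1/2·1/4 = 3/8.

3/8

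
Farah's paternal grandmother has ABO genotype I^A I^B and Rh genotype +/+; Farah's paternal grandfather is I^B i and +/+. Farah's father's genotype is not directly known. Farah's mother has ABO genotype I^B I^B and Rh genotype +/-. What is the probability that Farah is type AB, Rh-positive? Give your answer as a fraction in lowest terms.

1/4

Farah's father's ABO genotype from I^A I^B × I^B i: 1/4 I^A I^B, 1/4 I^A i, 1/4 I^B I^B, 1/4 I^B i.
Crossing each possibility with the mother I^B I^B and summing P(type AB): 1/4·1/2 + 1/4·1/2 + 1/4·0 + 1/4·0 = 1/4.
Similarly for Rh via the father's Rh distribution: P(Rh+) = 1.
Independent loci: 1/4 × 1 = 1/4.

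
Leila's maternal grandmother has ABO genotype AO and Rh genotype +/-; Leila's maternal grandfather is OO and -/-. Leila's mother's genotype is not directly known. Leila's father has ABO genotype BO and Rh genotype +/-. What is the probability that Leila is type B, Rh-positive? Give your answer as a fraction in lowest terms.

Leila's mother's ABO genotype from AO × OO: 1/2 AO, 1/2 OO.
Crossing each possibility with the father BO and summing P(type B): 1/2·1/4 + 1/2·1/2 = 3/8.
Similarly for Rh via the mother's Rh distribution: P(Rh+) = 5/8.
Independent loci: 3/8 × 5/8 = 15/64.

15/64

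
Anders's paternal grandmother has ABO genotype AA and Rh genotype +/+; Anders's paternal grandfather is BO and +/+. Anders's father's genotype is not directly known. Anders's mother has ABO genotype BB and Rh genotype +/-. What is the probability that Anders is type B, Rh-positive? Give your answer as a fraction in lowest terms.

1/2

Anders's father's ABO genotype from AA × BO: 1/2 AB, 1/2 AO.
Crossing each possibility with the mother BB and summing P(type B): 1/2·1/2 + 1/2·1/2 = 1/2.
Similarly for Rh via the father's Rh distribution: P(Rh+) = 1.
Independent loci: 1/2 × 1 = 1/2.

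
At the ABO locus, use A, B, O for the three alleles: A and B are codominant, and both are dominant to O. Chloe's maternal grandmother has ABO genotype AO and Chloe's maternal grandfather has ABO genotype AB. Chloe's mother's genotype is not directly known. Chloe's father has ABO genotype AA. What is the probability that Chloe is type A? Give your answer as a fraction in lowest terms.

3/4

Chloe's mother's ABO genotype from AO × AB: 1/4 AA, 1/4 AB, 1/4 AO, 1/4 BO.
Crossing each possibility with the father AA and summing P(type A): 1/4·1 + 1/4·1/2 + 1/4·1 + 1/4·1/2 = 3/4.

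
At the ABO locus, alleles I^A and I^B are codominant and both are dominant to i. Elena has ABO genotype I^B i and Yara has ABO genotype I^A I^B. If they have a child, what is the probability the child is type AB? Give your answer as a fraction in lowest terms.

ABO cross I^B i × I^A I^B → offspring phenotypes: 1/4 A, 1/2 B, 1/4 AB.
So P(type AB) = 1/4.

1/4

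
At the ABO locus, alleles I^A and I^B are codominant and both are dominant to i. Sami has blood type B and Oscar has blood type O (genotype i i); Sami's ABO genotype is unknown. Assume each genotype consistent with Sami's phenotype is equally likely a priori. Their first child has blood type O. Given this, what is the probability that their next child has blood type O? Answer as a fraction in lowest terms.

1/2

Possible genotypes: Sami ∈ {I^B I^B, I^B i}; Oscar ∈ {i i}.
Weight each parental genotype pair by prior × P(type-O child):
  I^B i × i i: posterior weight 1; P(next child type O) = 1/2.
Weighted sum = 1/2.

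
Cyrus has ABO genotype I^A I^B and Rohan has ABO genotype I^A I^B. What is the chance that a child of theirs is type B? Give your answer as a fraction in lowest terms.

ABO cross I^A I^B × I^A I^B → offspring phenotypes: 1/4 A, 1/4 B, 1/2 AB.
So P(type B) = 1/4.

1/4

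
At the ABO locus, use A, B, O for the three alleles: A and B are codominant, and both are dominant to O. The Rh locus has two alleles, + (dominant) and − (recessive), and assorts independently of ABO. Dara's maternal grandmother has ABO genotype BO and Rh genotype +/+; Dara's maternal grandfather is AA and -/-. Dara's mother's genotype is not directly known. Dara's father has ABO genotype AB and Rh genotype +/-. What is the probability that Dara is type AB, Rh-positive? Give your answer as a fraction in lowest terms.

Dara's mother's ABO genotype from BO × AA: 1/2 AB, 1/2 AO.
Crossing each possibility with the father AB and summing P(type AB): 1/2·1/2 + 1/2·1/4 = 3/8.
Similarly for Rh via the mother's Rh distribution: P(Rh+) = 3/4.
Independent loci: 3/8 × 3/4 = 9/32.

9/32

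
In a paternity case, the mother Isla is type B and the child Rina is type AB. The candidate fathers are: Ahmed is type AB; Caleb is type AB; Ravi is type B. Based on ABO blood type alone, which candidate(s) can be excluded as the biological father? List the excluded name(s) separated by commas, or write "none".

Ravi

A candidate is excluded only if no genotype consistent with his phenotype could produce a type AB child with a type B mother.
Ravi (type B): no genotype consistent with that phenotype can produce a type-AB child with a type-B mother.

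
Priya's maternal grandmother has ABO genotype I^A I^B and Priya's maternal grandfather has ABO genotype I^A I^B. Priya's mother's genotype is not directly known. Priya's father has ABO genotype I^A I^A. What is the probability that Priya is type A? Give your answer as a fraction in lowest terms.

1/2

Priya's mother's ABO genotype from I^A I^B × I^A I^B: 1/4 I^A I^A, 1/2 I^A I^B, 1/4 I^B I^B.
Crossing each possibility with the father I^A I^A and summing P(type A): 1/4·1 + 1/2·1/2 + 1/4·0 = 1/2.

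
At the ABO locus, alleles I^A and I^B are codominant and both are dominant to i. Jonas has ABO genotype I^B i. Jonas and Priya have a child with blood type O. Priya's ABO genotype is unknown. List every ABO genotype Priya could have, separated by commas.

For each candidate genotype of Priya, check whether crossing it with I^B i can produce every observed child phenotype.
  I^A I^A → possible child types {A, AB} ✗
  I^A I^B → possible child types {A, B, AB} ✗
  I^A i → possible child types {O, A, B, AB} ✓
  I^B I^B → possible child types {B} ✗
  I^B i → possible child types {O, B} ✓
  i i → possible child types {O, B} ✓

I^A i, I^B i, i i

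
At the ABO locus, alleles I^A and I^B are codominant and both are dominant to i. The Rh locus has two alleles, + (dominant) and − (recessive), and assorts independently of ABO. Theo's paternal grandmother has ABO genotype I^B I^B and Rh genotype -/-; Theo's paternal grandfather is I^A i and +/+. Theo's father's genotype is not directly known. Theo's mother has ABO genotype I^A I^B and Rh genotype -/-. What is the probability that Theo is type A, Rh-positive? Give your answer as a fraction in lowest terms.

1/8

Theo's father's ABO genotype from I^B I^B × I^A i: 1/2 I^A I^B, 1/2 I^B i.
Crossing each possibility with the mother I^A I^B and summing P(type A): 1/2·1/4 + 1/2·1/4 = 1/4.
Similarly for Rh via the father's Rh distribution: P(Rh+) = 1/2.
Independent loci: 1/4 × 1/2 = 1/8.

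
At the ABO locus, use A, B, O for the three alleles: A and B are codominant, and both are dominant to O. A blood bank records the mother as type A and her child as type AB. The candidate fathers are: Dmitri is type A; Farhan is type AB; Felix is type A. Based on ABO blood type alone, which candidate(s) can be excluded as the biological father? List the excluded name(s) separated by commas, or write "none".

Dmitri, Felix

A candidate is excluded only if no genotype consistent with his phenotype could produce a type AB child with a type A mother.
Dmitri (type A): no genotype consistent with that phenotype can produce a type-AB child with a type-A mother.
Felix (type A): no genotype consistent with that phenotype can produce a type-AB child with a type-A mother.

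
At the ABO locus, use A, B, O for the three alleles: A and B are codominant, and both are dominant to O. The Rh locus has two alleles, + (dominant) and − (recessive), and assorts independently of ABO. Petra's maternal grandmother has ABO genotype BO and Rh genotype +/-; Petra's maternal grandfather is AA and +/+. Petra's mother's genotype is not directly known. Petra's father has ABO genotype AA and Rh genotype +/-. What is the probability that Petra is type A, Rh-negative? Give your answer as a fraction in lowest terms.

Petra's mother's ABO genotype from BO × AA: 1/2 AB, 1/2 AO.
Crossing each possibility with the father AA and summing P(type A): 1/2·1/2 + 1/2·1 = 3/4.
Similarly for Rh via the mother's Rh distribution: P(Rh-) = 1/8.
Independent loci: 3/4 × 1/8 = 3/32.

3/32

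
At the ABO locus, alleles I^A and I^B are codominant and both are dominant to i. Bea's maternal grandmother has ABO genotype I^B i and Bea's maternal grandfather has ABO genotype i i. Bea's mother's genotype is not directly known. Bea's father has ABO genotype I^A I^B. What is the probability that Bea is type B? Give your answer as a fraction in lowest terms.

Bea's mother's ABO genotype from I^B i × i i: 1/2 I^B i, 1/2 i i.
Crossing each possibility with the father I^A I^B and summing P(type B): 1/2·1/2 + 1/2·1/2 = 1/2.

1/2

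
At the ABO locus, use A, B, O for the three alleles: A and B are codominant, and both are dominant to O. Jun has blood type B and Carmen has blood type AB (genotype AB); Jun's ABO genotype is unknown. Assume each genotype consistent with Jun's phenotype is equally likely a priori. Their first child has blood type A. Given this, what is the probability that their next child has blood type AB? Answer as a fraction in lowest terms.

1/4

Possible genotypes: Jun ∈ {BB, BO}; Carmen ∈ {AB}.
Weight each parental genotype pair by prior × P(type-A child):
  BO × AB: posterior weight 1; P(next child type AB) = 1/4.
Weighted sum = 1/4.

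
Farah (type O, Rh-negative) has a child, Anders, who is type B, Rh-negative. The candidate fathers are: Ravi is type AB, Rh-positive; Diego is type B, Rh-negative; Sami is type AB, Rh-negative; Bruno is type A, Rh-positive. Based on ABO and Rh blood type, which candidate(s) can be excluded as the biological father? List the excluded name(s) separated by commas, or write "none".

Bruno

A candidate is excluded only if no genotype consistent with his phenotype could produce a type B, Rh-negative child with a type O, Rh-negative mother.
Bruno (type A, Rh+): no genotype consistent with that phenotype can produce a type-B Rh- child with a type-O mother.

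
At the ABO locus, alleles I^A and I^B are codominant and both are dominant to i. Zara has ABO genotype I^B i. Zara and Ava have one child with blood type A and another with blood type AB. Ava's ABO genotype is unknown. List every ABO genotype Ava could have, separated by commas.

I^A I^A, I^A I^B, I^A i

For each candidate genotype of Ava, check whether crossing it with I^B i can produce every observed child phenotype.
  I^A I^A → possible child types {A, AB} ✓
  I^A I^B → possible child types {A, B, AB} ✓
  I^A i → possible child types {O, A, B, AB} ✓
  I^B I^B → possible child types {B} ✗
  I^B i → possible child types {O, B} ✗
  i i → possible child types {O, B} ✗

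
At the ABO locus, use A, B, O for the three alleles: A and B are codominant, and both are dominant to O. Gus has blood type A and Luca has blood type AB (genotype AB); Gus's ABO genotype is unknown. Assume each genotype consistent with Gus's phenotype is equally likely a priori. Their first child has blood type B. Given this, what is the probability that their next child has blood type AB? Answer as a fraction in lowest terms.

Possible genotypes: Gus ∈ {AA, AO}; Luca ∈ {AB}.
Weight each parental genotype pair by prior × P(type-B child):
  AO × AB: posterior weight 1; P(next child type AB) = 1/4.
Weighted sum = 1/4.

1/4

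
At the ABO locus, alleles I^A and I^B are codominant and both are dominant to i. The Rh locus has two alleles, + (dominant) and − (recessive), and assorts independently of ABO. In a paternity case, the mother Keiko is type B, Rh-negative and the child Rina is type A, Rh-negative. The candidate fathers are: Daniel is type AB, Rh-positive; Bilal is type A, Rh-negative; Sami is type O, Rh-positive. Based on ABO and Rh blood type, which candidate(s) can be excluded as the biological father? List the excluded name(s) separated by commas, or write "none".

A candidate is excluded only if no genotype consistent with his phenotype could produce a type A, Rh-negative child with a type B, Rh-negative mother.
Sami (type O, Rh+): no genotype consistent with that phenotype can produce a type-A Rh- child with a type-B mother.

Sami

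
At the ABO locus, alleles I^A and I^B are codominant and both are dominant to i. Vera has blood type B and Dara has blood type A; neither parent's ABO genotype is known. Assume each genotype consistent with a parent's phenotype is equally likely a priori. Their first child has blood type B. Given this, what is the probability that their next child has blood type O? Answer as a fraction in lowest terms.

1/12

Possible genotypes: Vera ∈ {I^B I^B, I^B i}; Dara ∈ {I^A I^A, I^A i}.
Weight each parental genotype pair by prior × P(type-B child):
  I^B I^B × I^A i: posterior weight 2/3; P(next child type O) = 0.
  I^B i × I^A i: posterior weight 1/3; P(next child type O) = 1/4.
Weighted sum = 1/12.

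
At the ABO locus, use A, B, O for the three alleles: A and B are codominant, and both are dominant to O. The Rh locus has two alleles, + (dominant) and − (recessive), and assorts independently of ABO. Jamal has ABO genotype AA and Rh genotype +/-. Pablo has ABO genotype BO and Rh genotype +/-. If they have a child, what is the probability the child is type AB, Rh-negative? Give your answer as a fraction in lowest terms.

ABO cross AA × BO → offspring phenotypes: 1/2 A, 1/2 AB.
Rh cross +/- × +/- → 3/4 Rh+, 1/4 Rh-.
Independent loci: P(type AB, Rh-negative) = 1/2 × 1/4 = 1/8.

1/8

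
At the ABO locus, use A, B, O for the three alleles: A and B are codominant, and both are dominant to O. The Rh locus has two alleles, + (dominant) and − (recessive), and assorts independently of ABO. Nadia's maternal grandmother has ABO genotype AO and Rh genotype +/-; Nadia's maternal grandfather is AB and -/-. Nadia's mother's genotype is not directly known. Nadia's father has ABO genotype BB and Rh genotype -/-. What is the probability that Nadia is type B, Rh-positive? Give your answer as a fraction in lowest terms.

1/8

Nadia's mother's ABO genotype from AO × AB: 1/4 AA, 1/4 AB, 1/4 AO, 1/4 BO.
Crossing each possibility with the father BB and summing P(type B): 1/4·0 + 1/4·1/2 + 1/4·1/2 + 1/4·1 = 1/2.
Similarly for Rh via the mother's Rh distribution: P(Rh+) = 1/4.
Independent loci: 1/2 × 1/4 = 1/8.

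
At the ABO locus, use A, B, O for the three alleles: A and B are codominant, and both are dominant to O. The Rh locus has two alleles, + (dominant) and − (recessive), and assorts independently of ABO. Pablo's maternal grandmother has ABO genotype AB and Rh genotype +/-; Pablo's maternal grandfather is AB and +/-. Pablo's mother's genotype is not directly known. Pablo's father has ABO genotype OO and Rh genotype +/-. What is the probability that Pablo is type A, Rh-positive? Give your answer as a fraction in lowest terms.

Pablo's mother's ABO genotype from AB × AB: 1/4 AA, 1/2 AB, 1/4 BB.
Crossing each possibility with the father OO and summing P(type A): 1/4·1 + 1/2·1/2 + 1/4·0 = 1/2.
Similarly for Rh via the mother's Rh distribution: P(Rh+) = 3/4.
Independent loci: 1/2 × 3/4 = 3/8.

3/8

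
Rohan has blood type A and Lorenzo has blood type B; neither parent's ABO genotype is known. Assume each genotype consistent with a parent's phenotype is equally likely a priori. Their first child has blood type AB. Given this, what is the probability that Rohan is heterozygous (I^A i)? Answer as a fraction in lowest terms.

1/3

Possible genotypes: Rohan ∈ {I^A I^A, I^A i}; Lorenzo ∈ {I^B I^B, I^B i}.
Weight each parental genotype pair by prior × P(type-AB child):
  I^A I^A × I^B I^B: posterior weight 4/9.
  I^A I^A × I^B i: posterior weight 2/9.
  I^A i × I^B I^B: posterior weight 2/9.
  I^A i × I^B i: posterior weight 1/9.
Sum the posterior weight over pairs where Rohan is I^A i: 1/3.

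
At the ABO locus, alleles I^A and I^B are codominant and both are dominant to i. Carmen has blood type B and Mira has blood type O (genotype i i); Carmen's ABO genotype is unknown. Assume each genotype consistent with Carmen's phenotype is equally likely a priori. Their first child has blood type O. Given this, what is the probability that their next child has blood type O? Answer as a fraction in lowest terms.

Possible genotypes: Carmen ∈ {I^B I^B, I^B i}; Mira ∈ {i i}.
Weight each parental genotype pair by prior × P(type-O child):
  I^B i × i i: posterior weight 1; P(next child type O) = 1/2.
Weighted sum = 1/2.

1/2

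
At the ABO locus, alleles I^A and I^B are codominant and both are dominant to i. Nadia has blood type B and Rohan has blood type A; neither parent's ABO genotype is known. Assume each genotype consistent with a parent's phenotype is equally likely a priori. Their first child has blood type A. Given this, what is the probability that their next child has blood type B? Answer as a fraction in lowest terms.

1/12

Possible genotypes: Nadia ∈ {I^B I^B, I^B i}; Rohan ∈ {I^A I^A, I^A i}.
Weight each parental genotype pair by prior × P(type-A child):
  I^B i × I^A I^A: posterior weight 2/3; P(next child type B) = 0.
  I^B i × I^A i: posterior weight 1/3; P(next child type B) = 1/4.
Weighted sum = 1/12.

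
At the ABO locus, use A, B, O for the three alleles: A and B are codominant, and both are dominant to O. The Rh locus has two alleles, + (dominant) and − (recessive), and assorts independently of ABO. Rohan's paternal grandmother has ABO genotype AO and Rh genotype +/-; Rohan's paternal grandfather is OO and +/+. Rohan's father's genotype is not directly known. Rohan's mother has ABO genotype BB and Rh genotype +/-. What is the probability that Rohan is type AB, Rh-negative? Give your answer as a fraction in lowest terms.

1/32

Rohan's father's ABO genotype from AO × OO: 1/2 AO, 1/2 OO.
Crossing each possibility with the mother BB and summing P(type AB): 1/2·1/2 + 1/2·0 = 1/4.
Similarly for Rh via the father's Rh distribution: P(Rh-) = 1/8.
Independent loci: 1/4 × 1/8 = 1/32.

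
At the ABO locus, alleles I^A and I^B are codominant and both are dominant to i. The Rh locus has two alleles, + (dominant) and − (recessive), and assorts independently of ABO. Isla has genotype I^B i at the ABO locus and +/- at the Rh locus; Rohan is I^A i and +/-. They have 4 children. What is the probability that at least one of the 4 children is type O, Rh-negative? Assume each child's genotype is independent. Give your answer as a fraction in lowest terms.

14911/65536

ABO cross I^B i × I^A i → 1/4 O, 1/4 A, 1/4 B, 1/4 AB.
Rh cross +/- × +/- → 3/4 Rh+, 1/4 Rh-; so P(type O, Rh-negative) = 1/4 × 1/4 = 1/16 per child.
P(none) = (15/16)^4 = 50625/65536; P(at least one) = 1 − 50625/65536 = 14911/65536.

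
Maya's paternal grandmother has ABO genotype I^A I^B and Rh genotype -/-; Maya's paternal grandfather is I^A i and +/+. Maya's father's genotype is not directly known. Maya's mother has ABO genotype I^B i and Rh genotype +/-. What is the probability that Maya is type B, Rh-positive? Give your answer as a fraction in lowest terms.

Maya's father's ABO genotype from I^A I^B × I^A i: 1/4 I^A I^A, 1/4 I^A I^B, 1/4 I^A i, 1/4 I^B i.
Crossing each possibility with the mother I^B i and summing P(type B): 1/4·0 + 1/4·1/2 + 1/4·1/4 + 1/4·3/4 = 3/8.
Similarly for Rh via the father's Rh distribution: P(Rh+) = 3/4.
Independent loci: 3/8 × 3/4 = 9/32.

9/32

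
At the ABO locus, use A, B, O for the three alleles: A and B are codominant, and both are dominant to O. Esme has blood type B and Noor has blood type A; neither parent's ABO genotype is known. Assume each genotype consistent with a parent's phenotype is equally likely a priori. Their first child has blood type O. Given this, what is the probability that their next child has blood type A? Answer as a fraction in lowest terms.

Possible genotypes: Esme ∈ {BB, BO}; Noor ∈ {AA, AO}.
Weight each parental genotype pair by prior × P(type-O child):
  BO × AO: posterior weight 1; P(next child type A) = 1/4.
Weighted sum = 1/4.

1/4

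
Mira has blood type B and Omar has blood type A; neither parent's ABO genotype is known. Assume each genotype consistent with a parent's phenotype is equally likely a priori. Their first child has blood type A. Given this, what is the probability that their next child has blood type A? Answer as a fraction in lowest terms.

Possible genotypes: Mira ∈ {I^B I^B, I^B i}; Omar ∈ {I^A I^A, I^A i}.
Weight each parental genotype pair by prior × P(type-A child):
  I^B i × I^A I^A: posterior weight 2/3; P(next child type A) = 1/2.
  I^B i × I^A i: posterior weight 1/3; P(next child type A) = 1/4.
Weighted sum = 5/12.

5/12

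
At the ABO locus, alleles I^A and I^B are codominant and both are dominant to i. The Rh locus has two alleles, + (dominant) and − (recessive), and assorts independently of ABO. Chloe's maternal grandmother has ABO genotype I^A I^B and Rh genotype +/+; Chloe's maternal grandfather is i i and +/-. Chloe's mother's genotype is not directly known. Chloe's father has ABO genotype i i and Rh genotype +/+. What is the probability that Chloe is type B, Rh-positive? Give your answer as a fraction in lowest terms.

1/4

Chloe's mother's ABO genotype from I^A I^B × i i: 1/2 I^A i, 1/2 I^B i.
Crossing each possibility with the father i i and summing P(type B): 1/2·0 + 1/2·1/2 = 1/4.
Similarly for Rh via the mother's Rh distribution: P(Rh+) = 1.
Independent loci: 1/4 × 1 = 1/4.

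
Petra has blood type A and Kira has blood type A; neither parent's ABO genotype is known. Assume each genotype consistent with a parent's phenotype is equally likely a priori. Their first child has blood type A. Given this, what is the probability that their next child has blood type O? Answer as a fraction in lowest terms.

1/20

Possible genotypes: Petra ∈ {I^A I^A, I^A i}; Kira ∈ {I^A I^A, I^A i}.
Weight each parental genotype pair by prior × P(type-A child):
  I^A I^A × I^A I^A: posterior weight 4/15; P(next child type O) = 0.
  I^A I^A × I^A i: posterior weight 4/15; P(next child type O) = 0.
  I^A i × I^A I^A: posterior weight 4/15; P(next child type O) = 0.
  I^A i × I^A i: posterior weight 1/5; P(next child type O) = 1/4.
Weighted sum = 1/20.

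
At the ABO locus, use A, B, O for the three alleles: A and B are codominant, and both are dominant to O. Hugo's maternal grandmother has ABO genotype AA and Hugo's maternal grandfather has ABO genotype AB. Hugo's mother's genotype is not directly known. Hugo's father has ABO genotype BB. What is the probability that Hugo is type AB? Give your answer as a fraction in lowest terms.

Hugo's mother's ABO genotype from AA × AB: 1/2 AA, 1/2 AB.
Crossing each possibility with the father BB and summing P(type AB): 1/2·1 + 1/2·1/2 = 3/4.

3/4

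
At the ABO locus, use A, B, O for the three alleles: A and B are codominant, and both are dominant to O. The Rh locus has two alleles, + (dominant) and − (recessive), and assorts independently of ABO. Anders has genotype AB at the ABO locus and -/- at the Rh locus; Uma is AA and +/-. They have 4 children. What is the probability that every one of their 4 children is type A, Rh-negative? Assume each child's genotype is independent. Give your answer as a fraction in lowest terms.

1/256

ABO cross AB × AA → 1/2 A, 1/2 AB.
Rh cross -/- × +/- → 1/2 Rh+, 1/2 Rh-; so P(type A, Rh-negative) = 1/2 × 1/2 = 1/4 per child.
All 4 independent: (1/4)^4 = 1/256.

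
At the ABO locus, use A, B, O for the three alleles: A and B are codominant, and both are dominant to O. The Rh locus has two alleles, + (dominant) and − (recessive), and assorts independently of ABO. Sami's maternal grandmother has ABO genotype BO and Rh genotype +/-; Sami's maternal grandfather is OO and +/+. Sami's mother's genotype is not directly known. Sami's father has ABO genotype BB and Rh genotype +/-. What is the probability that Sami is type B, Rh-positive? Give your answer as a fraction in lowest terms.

Sami's mother's ABO genotype from BO × OO: 1/2 BO, 1/2 OO.
Crossing each possibility with the father BB and summing P(type B): 1/2·1 + 1/2·1 = 1.
Similarly for Rh via the mother's Rh distribution: P(Rh+) = 7/8.
Independent loci: 1 × 7/8 = 7/8.

7/8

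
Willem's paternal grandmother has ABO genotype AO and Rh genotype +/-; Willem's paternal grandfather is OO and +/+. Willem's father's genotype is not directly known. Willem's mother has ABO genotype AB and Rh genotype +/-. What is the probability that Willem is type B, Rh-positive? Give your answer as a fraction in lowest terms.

21/64

Willem's father's ABO genotype from AO × OO: 1/2 AO, 1/2 OO.
Crossing each possibility with the mother AB and summing P(type B): 1/2·1/4 + 1/2·1/2 = 3/8.
Similarly for Rh via the father's Rh distribution: P(Rh+) = 7/8.
Independent loci: 3/8 × 7/8 = 21/64.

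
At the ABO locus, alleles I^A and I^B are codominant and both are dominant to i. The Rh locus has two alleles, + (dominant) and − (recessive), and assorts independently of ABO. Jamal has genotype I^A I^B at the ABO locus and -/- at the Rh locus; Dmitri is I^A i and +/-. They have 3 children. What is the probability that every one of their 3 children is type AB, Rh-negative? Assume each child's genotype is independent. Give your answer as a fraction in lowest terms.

1/512

ABO cross I^A I^B × I^A i → 1/2 A, 1/4 B, 1/4 AB.
Rh cross -/- × +/- → 1/2 Rh+, 1/2 Rh-; so P(type AB, Rh-negative) = 1/4 × 1/2 = 1/8 per child.
All 3 independent: (1/8)^3 = 1/512.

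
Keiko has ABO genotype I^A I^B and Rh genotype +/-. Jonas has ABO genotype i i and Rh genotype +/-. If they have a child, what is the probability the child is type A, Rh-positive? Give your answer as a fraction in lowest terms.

ABO cross I^A I^B × i i → offspring phenotypes: 1/2 A, 1/2 B.
Rh cross +/- × +/- → 3/4 Rh+, 1/4 Rh-.
Independent loci: P(type A, Rh-positive) = 1/2 × 3/4 = 3/8.

3/8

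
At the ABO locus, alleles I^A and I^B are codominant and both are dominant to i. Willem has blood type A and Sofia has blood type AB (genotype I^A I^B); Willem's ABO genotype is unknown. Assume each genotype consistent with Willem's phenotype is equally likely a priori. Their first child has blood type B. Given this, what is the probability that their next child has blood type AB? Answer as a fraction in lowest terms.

Possible genotypes: Willem ∈ {I^A I^A, I^A i}; Sofia ∈ {I^A I^B}.
Weight each parental genotype pair by prior × P(type-B child):
  I^A i × I^A I^B: posterior weight 1; P(next child type AB) = 1/4.
Weighted sum = 1/4.

1/4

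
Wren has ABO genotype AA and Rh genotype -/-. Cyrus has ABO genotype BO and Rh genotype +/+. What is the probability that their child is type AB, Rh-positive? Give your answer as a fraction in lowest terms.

1/2

ABO cross AA × BO → offspring phenotypes: 1/2 A, 1/2 AB.
Rh cross -/- × +/+ → 1 Rh+.
Independent loci: P(type AB, Rh-positive) = 1/2 × 1 = 1/2.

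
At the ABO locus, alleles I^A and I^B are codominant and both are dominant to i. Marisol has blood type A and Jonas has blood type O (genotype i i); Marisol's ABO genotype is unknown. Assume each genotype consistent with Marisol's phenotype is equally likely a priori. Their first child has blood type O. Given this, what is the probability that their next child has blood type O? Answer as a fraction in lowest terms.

Possible genotypes: Marisol ∈ {I^A I^A, I^A i}; Jonas ∈ {i i}.
Weight each parental genotype pair by prior × P(type-O child):
  I^A i × i i: posterior weight 1; P(next child type O) = 1/2.
Weighted sum = 1/2.

1/2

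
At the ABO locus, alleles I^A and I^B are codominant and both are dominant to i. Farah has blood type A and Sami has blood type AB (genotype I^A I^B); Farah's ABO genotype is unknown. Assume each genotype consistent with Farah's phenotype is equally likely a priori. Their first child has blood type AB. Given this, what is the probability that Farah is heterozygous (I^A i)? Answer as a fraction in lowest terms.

Possible genotypes: Farah ∈ {I^A I^A, I^A i}; Sami ∈ {I^A I^B}.
Weight each parental genotype pair by prior × P(type-AB child):
  I^A I^A × I^A I^B: posterior weight 2/3.
  I^A i × I^A I^B: posterior weight 1/3.
Sum the posterior weight over pairs where Farah is I^A i: 1/3.

1/3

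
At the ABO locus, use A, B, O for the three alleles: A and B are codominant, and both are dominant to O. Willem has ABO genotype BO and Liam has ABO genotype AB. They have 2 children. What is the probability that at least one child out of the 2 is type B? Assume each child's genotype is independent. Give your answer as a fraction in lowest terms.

3/4

ABO cross BO × AB → 1/4 A, 1/2 B, 1/4 AB.
So P(type B) = 1/2 per child.
P(none) = (1/2)^2 = 1/4; P(at least one) = 1 − 1/4 = 3/4.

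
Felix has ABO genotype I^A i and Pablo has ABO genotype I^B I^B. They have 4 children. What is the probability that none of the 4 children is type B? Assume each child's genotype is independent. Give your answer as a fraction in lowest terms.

ABO cross I^A i × I^B I^B → 1/2 B, 1/2 AB.
So P(type B) = 1/2 per child.
P(not type B) = 1/2 for one child; (1/2)^4 = 1/16.

1/16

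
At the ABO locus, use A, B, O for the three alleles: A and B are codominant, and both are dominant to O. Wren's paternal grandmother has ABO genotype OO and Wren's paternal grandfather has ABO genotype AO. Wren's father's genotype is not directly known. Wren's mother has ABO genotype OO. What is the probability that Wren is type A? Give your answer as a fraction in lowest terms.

1/4

Wren's father's ABO genotype from OO × AO: 1/2 AO, 1/2 OO.
Crossing each possibility with the mother OO and summing P(type A): 1/2·1/2 + 1/2·0 = 1/4.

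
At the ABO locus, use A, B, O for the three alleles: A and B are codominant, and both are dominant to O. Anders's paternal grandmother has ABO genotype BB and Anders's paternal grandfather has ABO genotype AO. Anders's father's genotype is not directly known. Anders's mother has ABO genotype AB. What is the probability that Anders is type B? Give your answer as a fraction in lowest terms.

Anders's father's ABO genotype from BB × AO: 1/2 AB, 1/2 BO.
Crossing each possibility with the mother AB and summing P(type B): 1/2·1/4 + 1/2·1/2 = 3/8.

3/8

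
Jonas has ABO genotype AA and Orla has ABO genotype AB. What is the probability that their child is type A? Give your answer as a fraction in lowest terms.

1/2

ABO cross AA × AB → offspring phenotypes: 1/2 A, 1/2 AB.
So P(type A) = 1/2.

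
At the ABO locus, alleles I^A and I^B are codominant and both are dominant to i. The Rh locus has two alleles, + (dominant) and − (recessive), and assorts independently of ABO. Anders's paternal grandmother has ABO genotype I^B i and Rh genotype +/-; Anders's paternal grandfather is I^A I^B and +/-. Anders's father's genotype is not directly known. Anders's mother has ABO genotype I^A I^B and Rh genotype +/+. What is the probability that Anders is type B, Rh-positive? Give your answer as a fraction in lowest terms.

3/8

Anders's father's ABO genotype from I^B i × I^A I^B: 1/4 I^A I^B, 1/4 I^A i, 1/4 I^B I^B, 1/4 I^B i.
Crossing each possibility with the mother I^A I^B and summing P(type B): 1/4·1/4 + 1/4·1/4 + 1/4·1/2 + 1/4·1/2 = 3/8.
Similarly for Rh via the father's Rh distribution: P(Rh+) = 1.
Independent loci: 3/8 × 1 = 3/8.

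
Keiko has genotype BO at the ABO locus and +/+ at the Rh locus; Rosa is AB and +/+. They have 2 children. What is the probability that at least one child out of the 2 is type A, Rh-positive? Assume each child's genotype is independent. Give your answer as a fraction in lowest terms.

7/16

ABO cross BO × AB → 1/4 A, 1/2 B, 1/4 AB.
Rh cross +/+ × +/+ → 1 Rh+; so P(type A, Rh-positive) = 1/4 × 1 = 1/4 per child.
P(none) = (3/4)^2 = 9/16; P(at least one) = 1 − 9/16 = 7/16.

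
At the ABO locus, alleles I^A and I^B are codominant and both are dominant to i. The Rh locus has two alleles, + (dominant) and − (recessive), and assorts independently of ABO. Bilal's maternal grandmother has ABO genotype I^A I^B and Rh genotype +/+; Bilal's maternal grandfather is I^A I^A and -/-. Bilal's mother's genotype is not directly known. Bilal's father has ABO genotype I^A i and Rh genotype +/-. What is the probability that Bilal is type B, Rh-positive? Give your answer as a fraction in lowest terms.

3/32

Bilal's mother's ABO genotype from I^A I^B × I^A I^A: 1/2 I^A I^A, 1/2 I^A I^B.
Crossing each possibility with the father I^A i and summing P(type B): 1/2·0 + 1/2·1/4 = 1/8.
Similarly for Rh via the mother's Rh distribution: P(Rh+) = 3/4.
Independent loci: 1/8 × 3/4 = 3/32.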